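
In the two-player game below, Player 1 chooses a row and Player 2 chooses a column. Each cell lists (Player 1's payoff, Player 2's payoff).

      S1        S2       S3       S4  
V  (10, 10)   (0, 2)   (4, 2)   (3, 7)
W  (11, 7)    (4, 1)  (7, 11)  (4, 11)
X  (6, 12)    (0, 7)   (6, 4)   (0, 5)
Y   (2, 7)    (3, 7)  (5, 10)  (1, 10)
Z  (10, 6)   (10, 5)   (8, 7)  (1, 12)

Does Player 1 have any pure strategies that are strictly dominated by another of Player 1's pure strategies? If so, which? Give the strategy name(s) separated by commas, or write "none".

V, X, Y

W strictly dominates V — S1: 11>10, S2: 4>0, S3: 7>4, S4: 4>3.
Nothing dominates W: V at S1 (11>10); X at S1 (11>6); Y at S1 (11>2); Z at S1 (11>10).
X is strictly dominated by W (S1: 11>6, S2: 4>0, S3: 7>6, S4: 4>0).
W strictly dominates Y — S1: 11>2, S2: 4>3, S3: 7>5, S4: 4>1.
Nothing dominates Z: V at S1 (10=10); W at S2 (10>4); X at S1 (10>6); Y at S1 (10>2).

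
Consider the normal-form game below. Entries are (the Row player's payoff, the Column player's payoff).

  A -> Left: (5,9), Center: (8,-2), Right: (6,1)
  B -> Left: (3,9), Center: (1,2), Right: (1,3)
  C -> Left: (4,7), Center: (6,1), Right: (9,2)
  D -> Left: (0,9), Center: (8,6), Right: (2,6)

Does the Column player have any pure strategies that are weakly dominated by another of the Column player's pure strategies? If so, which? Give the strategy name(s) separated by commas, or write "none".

Center, Right

Nothing dominates Left: Center at A (9>-2); Right at A (9>1).
Center is weakly dominated by Left (A: 9>-2, B: 9>2, C: 7>1, D: 9>6).
Right: dominated, since Left does at least as well everywhere (A: 9>1, B: 9>3, C: 7>2, D: 9>6).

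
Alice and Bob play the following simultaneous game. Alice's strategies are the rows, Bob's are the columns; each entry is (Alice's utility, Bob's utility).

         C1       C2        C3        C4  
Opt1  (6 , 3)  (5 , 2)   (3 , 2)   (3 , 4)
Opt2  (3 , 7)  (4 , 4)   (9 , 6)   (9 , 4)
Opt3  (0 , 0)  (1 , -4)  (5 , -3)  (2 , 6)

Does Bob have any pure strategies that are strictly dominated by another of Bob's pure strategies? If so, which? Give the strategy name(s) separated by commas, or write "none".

C1: no other strategy beats it everywhere (C2 at Opt1 (3>2); C3 at Opt1 (3>2); C4 at Opt2 (7>4)).
C1 strictly dominates C2 — Opt1: 3>2, Opt2: 7>4, Opt3: 0>-4.
C3 is strictly dominated by C1 (Opt1: 3>2, Opt2: 7>6, Opt3: 0>-3).
C4: no other strategy beats it everywhere (C1 at Opt1 (4>3); C2 at Opt1 (4>2); C3 at Opt1 (4>2)).

C2, C3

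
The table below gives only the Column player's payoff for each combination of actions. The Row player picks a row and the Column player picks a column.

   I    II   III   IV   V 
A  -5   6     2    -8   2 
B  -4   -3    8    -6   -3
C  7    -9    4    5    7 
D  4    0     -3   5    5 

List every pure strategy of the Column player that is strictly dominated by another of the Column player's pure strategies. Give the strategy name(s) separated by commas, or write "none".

none

I: no other strategy beats it everywhere (II at C (7>-9); III at C (7>4); IV at A (-5>-8); V at C (7=7)).
II: no other strategy beats it everywhere (I at A (6>-5); III at A (6>2); IV at A (6>-8); V at A (6>2)).
III: no other strategy beats it everywhere (I at A (2>-5); II at B (8>-3); IV at A (2>-8); V at A (2=2)).
IV is not dominated — it holds its own against I at D (5>4); II at C (5>-9); III at C (5>4); V at D (5=5).
Nothing dominates V: I at A (2>-5); II at B (-3=-3); III at A (2=2); IV at A (2>-8).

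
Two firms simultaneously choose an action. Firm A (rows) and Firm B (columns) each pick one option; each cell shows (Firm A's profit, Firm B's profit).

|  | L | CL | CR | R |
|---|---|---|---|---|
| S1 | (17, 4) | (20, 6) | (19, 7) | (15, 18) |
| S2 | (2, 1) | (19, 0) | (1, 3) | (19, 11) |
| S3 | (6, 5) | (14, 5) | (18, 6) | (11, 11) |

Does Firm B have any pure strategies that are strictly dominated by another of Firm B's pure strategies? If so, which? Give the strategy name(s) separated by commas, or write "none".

CR strictly dominates L — S1: 7>4, S2: 3>1, S3: 6>5.
CL: dominated, since CR does at least as well everywhere (S1: 7>6, S2: 3>0, S3: 6>5).
CR: dominated, since R does at least as well everywhere (S1: 18>7, S2: 11>3, S3: 11>6).
R is not dominated — it holds its own against L at S1 (18>4); CL at S1 (18>6); CR at S1 (18>7).

L, CL, CR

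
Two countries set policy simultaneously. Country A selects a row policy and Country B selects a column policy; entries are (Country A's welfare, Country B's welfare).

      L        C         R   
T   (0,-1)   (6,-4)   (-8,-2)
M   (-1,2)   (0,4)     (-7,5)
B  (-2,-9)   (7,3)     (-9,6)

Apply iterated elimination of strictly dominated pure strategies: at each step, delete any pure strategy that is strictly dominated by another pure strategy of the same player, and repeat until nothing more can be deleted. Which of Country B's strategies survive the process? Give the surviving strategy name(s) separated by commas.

L, R

Column C is eliminated: R beats it against every remaining row (T: -2>-4, M: 5>4, B: 6>3).
Row B is eliminated: T beats it against every remaining column (L: 0>-2, R: -8>-9).
Among the remaining strategies, none is strictly dominated by another pure strategy of the same player, so the elimination stops.
Surviving strategies — Country A: {T, M}; Country B: {L, R}.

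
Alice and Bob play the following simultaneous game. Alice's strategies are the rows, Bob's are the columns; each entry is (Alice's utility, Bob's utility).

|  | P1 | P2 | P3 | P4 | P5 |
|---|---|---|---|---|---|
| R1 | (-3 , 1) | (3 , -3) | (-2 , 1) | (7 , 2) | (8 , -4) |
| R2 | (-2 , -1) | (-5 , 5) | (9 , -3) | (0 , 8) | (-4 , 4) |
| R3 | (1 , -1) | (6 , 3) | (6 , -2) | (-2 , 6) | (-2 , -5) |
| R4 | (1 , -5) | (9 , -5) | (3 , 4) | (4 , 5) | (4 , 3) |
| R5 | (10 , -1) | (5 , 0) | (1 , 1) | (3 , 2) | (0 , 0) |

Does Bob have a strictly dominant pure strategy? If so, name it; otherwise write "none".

P4

P4 vs P1: R1: 2>1, R2: 8>-1, R3: 6>-1, R4: 5>-5, R5: 2>-1.
P4 vs P2: R1: 2>-3, R2: 8>5, R3: 6>3, R4: 5>-5, R5: 2>0.
P4 vs P3: R1: 2>1, R2: 8>-3, R3: 6>-2, R4: 5>4, R5: 2>1.
P4 vs P5: R1: 2>-4, R2: 8>4, R3: 6>-5, R4: 5>3, R5: 2>0.
P4 strictly beats every other strategy against every opponent action, so it is strictly dominant.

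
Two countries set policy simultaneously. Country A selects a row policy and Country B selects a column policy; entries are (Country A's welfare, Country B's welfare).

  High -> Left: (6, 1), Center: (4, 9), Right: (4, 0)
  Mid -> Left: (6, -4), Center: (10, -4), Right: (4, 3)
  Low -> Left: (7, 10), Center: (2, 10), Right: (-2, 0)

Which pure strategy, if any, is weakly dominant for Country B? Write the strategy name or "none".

none

Left fails to dominate Center at High (1<9).
Center fails to dominate Right at Mid (-4<3).
Right fails to dominate Left at High (0<1).
No single strategy dominates all the others.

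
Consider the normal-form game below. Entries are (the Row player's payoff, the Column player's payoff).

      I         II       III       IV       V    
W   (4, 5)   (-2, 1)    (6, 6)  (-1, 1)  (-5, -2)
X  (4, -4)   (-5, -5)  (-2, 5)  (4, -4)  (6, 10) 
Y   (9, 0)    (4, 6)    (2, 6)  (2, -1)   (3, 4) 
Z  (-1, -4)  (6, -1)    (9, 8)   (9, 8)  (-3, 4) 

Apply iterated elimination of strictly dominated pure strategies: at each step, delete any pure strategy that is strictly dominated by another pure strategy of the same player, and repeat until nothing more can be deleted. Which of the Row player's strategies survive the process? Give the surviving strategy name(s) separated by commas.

Column I is eliminated: III beats it against every remaining row (W: 6>5, X: 5>-4, Y: 6>0, Z: 8>-4).
For the Row player, Z strictly dominates W on the remaining columns (II: 6>-2, III: 9>6, IV: 9>-1, V: -3>-5); eliminate W.
Among the remaining strategies, none is strictly dominated by another pure strategy of the same player, so the elimination stops.
Surviving strategies — the Row player: {X, Y, Z}; the Column player: {II, III, IV, V}.

X, Y, Z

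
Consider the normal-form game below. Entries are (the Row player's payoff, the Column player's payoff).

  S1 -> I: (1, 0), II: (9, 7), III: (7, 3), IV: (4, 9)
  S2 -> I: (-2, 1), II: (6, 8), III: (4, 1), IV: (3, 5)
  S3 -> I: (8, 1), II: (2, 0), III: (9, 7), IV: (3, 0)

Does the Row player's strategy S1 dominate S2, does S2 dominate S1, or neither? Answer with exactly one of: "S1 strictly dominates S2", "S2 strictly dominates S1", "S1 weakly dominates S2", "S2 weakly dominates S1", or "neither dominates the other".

Compare S1 to S2 across every action of the Column player: I: 1>-2, II: 9>6, III: 7>4, IV: 4>3.
S1 gives a strictly higher payoff against every action of the Column player, so S1 strictly dominates S2.

S1 strictly dominates S2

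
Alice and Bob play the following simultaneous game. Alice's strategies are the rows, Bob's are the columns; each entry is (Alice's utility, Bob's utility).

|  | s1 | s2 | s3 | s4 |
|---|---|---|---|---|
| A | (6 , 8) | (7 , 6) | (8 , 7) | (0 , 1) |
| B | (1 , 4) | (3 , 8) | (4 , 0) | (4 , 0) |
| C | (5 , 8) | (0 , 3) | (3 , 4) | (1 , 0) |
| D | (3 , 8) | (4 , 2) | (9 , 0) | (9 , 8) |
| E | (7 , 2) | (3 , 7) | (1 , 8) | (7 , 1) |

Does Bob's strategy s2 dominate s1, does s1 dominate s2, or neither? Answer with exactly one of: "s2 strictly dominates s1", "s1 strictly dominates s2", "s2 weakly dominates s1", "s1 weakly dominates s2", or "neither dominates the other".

neither dominates the other

Compare s2 to s1 across each opponent action: A: 6<8, B: 8>4, C: 3<8, D: 2<8, E: 7>2.
s2 does better at B, E but worse at A, C, D; neither strategy dominates the other.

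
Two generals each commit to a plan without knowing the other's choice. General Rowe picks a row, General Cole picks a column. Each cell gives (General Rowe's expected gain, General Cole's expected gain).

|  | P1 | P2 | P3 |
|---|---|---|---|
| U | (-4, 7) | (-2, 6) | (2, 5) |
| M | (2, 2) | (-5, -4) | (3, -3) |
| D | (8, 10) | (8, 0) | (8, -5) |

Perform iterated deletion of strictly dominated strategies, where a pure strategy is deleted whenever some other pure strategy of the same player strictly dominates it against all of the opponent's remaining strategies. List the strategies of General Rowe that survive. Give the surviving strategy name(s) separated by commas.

D

Row U is eliminated: D beats it against every remaining column (P1: 8>-4, P2: 8>-2, P3: 8>2).
General Rowe's strategy M is strictly dominated by D (P1: 8>2, P2: 8>-5, P3: 8>3) and is removed.
For General Cole, P1 strictly dominates P2 on the remaining rows (D: 10>0); eliminate P2.
For General Cole, P1 strictly dominates P3 on the remaining rows (D: 10>-5); eliminate P3.
Among the remaining strategies, none is strictly dominated by another pure strategy of the same player, so the elimination stops.
Surviving strategies — General Rowe: {D}; General Cole: {P1}.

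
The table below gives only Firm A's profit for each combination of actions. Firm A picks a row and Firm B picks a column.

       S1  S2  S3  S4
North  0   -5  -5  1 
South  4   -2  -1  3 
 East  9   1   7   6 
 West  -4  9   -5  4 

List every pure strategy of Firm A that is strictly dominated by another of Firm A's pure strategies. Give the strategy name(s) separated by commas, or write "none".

North: dominated, since South does at least as well everywhere (S1: 4>0, S2: -2>-5, S3: -1>-5, S4: 3>1).
East strictly dominates South — S1: 9>4, S2: 1>-2, S3: 7>-1, S4: 6>3.
East: no other strategy beats it everywhere (North at S1 (9>0); South at S1 (9>4); West at S1 (9>-4)).
West is not dominated — it holds its own against North at S2 (9>-5); South at S2 (9>-2); East at S2 (9>1).

North, South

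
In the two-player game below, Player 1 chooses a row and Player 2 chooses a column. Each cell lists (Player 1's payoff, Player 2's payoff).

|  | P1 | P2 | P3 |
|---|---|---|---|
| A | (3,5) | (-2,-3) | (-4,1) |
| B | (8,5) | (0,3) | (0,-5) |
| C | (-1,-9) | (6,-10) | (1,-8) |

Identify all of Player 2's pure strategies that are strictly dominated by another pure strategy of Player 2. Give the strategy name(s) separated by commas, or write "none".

P1: no other strategy beats it everywhere (P2 at A (5>-3); P3 at A (5>1)).
P1 strictly dominates P2 — A: 5>-3, B: 5>3, C: -9>-10.
P3: no other strategy beats it everywhere (P1 at C (-8>-9); P2 at A (1>-3)).

P2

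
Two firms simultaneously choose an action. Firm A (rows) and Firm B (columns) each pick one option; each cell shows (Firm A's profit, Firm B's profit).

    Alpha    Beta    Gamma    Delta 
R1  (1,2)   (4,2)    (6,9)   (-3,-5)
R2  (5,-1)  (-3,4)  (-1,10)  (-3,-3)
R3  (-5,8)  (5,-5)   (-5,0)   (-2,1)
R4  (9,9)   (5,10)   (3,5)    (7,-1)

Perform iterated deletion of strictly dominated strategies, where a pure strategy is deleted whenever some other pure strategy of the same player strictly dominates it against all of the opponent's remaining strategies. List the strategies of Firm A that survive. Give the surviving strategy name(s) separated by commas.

R1, R3, R4

For Firm A, R4 strictly dominates R2 on the remaining columns (Alpha: 9>5, Beta: 5>-3, Gamma: 3>-1, Delta: 7>-3); eliminate R2.
Column Delta is eliminated: Alpha beats it against every remaining row (R1: 2>-5, R3: 8>1, R4: 9>-1).
Among the remaining strategies, none is strictly dominated by another pure strategy of the same player, so the elimination stops.
Surviving strategies — Firm A: {R1, R3, R4}; Firm B: {Alpha, Beta, Gamma}.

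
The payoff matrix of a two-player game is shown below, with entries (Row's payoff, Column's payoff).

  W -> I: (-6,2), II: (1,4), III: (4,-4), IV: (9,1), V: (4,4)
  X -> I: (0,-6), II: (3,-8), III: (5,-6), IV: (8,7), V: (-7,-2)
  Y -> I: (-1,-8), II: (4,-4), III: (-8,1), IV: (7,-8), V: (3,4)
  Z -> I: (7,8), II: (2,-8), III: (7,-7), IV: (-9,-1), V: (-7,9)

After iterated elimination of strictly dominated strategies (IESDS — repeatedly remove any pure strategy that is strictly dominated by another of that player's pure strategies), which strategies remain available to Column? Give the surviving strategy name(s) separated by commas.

For Column, V strictly dominates I on the remaining rows (W: 4>2, X: -2>-6, Y: 4>-8, Z: 9>8); eliminate I.
Column's strategy III is strictly dominated by V (W: 4>-4, X: -2>-6, Y: 4>1, Z: 9>-7) and is removed.
Row's strategy Z is strictly dominated by Y (II: 4>2, IV: 7>-9, V: 3>-7) and is removed.
Among the remaining strategies, none is strictly dominated by another pure strategy of the same player, so the elimination stops.
Surviving strategies — Row: {W, X, Y}; Column: {II, IV, V}.

II, IV, V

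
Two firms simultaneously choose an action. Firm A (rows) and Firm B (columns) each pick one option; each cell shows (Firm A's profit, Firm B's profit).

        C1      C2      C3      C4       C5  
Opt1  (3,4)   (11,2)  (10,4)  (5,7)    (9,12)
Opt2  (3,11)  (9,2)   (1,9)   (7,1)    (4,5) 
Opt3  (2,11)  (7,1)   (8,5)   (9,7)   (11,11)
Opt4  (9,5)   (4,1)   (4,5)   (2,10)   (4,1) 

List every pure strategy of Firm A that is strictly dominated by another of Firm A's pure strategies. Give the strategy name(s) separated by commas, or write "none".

none

Opt1: no other strategy beats it everywhere (Opt2 at C1 (3=3); Opt3 at C1 (3>2); Opt4 at C2 (11>4)).
Nothing dominates Opt2: Opt1 at C1 (3=3); Opt3 at C1 (3>2); Opt4 at C2 (9>4).
Opt3: no other strategy beats it everywhere (Opt1 at C4 (9>5); Opt2 at C3 (8>1); Opt4 at C2 (7>4)).
Opt4: no other strategy beats it everywhere (Opt1 at C1 (9>3); Opt2 at C1 (9>3); Opt3 at C1 (9>2)).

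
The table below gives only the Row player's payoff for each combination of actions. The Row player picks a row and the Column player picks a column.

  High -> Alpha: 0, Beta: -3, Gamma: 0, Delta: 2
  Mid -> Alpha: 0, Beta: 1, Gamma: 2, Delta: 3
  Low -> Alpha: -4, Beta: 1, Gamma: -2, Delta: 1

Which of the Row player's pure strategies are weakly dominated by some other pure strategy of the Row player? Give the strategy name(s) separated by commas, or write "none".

High is weakly dominated by Mid (Alpha: 0=0, Beta: 1>-3, Gamma: 2>0, Delta: 3>2).
Mid is not dominated — it holds its own against High at Beta (1>-3); Low at Alpha (0>-4).
Low is weakly dominated by Mid (Alpha: 0>-4, Beta: 1=1, Gamma: 2>-2, Delta: 3>1).

High, Low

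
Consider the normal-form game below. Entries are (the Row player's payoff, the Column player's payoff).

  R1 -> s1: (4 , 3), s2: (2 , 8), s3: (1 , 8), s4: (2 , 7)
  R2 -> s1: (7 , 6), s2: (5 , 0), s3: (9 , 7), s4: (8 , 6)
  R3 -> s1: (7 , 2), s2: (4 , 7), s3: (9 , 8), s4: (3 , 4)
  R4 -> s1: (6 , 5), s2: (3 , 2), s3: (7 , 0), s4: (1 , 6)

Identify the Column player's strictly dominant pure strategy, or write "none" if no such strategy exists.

none

s1 fails to dominate s2 at R1 (3<8).
s2 fails to dominate s1 at R2 (0<6).
s3 fails to dominate s1 at R4 (0<5).
s4 fails to dominate s1 at R2 (6=6).
No single strategy dominates all the others.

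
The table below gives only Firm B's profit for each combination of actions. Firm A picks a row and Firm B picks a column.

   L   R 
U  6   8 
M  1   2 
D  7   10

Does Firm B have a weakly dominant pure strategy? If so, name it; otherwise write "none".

R

R vs L: U: 8>6, M: 2>1, D: 10>7.
R is at least as good as every other strategy against every opponent action, so it is weakly dominant.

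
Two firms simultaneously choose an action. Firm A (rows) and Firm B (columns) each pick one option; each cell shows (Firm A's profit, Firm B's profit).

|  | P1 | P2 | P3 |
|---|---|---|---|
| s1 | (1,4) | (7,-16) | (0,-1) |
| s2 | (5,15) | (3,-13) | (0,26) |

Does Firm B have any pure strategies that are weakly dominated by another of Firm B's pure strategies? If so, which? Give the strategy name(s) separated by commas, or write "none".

P2

P1: no other strategy beats it everywhere (P2 at s1 (4>-16); P3 at s1 (4>-1)).
P2 is weakly dominated by P1 (s1: 4>-16, s2: 15>-13).
Nothing dominates P3: P1 at s2 (26>15); P2 at s1 (-1>-16).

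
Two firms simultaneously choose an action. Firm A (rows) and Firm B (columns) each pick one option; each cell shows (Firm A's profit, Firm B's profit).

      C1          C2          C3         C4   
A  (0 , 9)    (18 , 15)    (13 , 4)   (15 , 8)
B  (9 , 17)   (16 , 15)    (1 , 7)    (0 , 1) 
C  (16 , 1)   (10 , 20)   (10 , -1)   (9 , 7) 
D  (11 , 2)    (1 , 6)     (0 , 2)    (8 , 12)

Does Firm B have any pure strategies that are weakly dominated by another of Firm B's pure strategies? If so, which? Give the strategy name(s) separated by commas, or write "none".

C3

C1: no other strategy beats it everywhere (C2 at B (17>15); C3 at A (9>4); C4 at A (9>8)).
C2 is not dominated — it holds its own against C1 at A (15>9); C3 at A (15>4); C4 at A (15>8).
C3: dominated, since C1 does at least as well everywhere (A: 9>4, B: 17>7, C: 1>-1, D: 2=2).
C4 is not dominated — it holds its own against C1 at C (7>1); C2 at D (12>6); C3 at A (8>4).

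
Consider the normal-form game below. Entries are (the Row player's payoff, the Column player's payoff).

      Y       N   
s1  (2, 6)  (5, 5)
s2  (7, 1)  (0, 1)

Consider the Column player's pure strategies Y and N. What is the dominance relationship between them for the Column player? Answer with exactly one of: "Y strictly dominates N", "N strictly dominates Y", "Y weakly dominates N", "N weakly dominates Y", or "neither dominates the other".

Compare Y to N across each opponent action: s1: 6>5, s2: 1=1.
Y is at least as good everywhere and strictly better somewhere (tied only at s2), so Y weakly but not strictly dominates N.

Y weakly dominates N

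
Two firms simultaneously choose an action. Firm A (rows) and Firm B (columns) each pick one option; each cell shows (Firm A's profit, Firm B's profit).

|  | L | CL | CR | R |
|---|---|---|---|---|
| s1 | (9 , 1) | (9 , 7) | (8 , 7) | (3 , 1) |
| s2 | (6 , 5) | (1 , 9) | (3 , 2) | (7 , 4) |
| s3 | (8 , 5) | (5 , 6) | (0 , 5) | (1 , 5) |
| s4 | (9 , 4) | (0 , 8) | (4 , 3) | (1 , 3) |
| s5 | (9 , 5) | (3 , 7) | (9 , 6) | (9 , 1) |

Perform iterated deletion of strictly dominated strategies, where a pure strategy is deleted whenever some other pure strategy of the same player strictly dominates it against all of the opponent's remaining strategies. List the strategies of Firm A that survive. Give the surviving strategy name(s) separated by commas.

s1, s5

For Firm A, s5 strictly dominates s2 on the remaining columns (L: 9>6, CL: 3>1, CR: 9>3, R: 9>7); eliminate s2.
Row s3 is eliminated: s1 beats it against every remaining column (L: 9>8, CL: 9>5, CR: 8>0, R: 3>1).
For Firm B, CL strictly dominates L on the remaining rows (s1: 7>1, s4: 8>4, s5: 7>5); eliminate L.
Firm A's strategy s4 is strictly dominated by s1 (CL: 9>0, CR: 8>4, R: 3>1) and is removed.
Column R is eliminated: CL beats it against every remaining row (s1: 7>1, s5: 7>1).
Among the remaining strategies, none is strictly dominated by another pure strategy of the same player, so the elimination stops.
Surviving strategies — Firm A: {s1, s5}; Firm B: {CL, CR}.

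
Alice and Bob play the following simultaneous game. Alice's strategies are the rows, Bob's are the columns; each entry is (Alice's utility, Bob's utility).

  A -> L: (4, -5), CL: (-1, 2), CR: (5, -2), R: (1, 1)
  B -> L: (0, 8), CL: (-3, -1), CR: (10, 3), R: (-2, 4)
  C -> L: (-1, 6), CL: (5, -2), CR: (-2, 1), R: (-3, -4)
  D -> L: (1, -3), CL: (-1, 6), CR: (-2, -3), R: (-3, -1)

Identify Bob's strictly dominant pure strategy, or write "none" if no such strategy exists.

L fails to dominate CL at A (-5<2).
CL fails to dominate L at B (-1<8).
CR fails to dominate L at B (3<8).
R fails to dominate L at B (4<8).
No single strategy dominates all the others.

none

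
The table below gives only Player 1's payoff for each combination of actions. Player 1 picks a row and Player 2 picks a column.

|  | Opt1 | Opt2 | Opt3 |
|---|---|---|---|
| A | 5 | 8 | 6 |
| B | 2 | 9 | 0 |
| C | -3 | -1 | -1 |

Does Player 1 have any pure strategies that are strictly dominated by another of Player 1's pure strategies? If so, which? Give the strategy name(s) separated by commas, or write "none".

Nothing dominates A: B at Opt1 (5>2); C at Opt1 (5>-3).
Nothing dominates B: A at Opt2 (9>8); C at Opt1 (2>-3).
C is strictly dominated by A (Opt1: 5>-3, Opt2: 8>-1, Opt3: 6>-1).

C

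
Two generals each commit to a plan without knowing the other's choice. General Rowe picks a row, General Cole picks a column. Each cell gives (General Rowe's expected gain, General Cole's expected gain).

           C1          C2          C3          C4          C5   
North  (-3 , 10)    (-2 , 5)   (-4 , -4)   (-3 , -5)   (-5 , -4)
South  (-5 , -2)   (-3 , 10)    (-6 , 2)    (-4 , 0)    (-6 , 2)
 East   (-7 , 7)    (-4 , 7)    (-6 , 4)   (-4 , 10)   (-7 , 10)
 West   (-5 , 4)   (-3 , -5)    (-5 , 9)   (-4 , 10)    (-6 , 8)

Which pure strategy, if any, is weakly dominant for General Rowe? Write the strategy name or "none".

North

North vs South: C1: -3>-5, C2: -2>-3, C3: -4>-6, C4: -3>-4, C5: -5>-6.
North vs East: C1: -3>-7, C2: -2>-4, C3: -4>-6, C4: -3>-4, C5: -5>-7.
North vs West: C1: -3>-5, C2: -2>-3, C3: -4>-5, C4: -3>-4, C5: -5>-6.
North is at least as good as every other strategy against every opponent action, so it is weakly dominant.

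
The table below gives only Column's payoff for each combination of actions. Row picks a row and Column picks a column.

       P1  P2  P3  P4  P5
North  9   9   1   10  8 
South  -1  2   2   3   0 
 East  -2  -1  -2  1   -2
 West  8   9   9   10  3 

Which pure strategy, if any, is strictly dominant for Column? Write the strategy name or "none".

P4 vs P1: North: 10>9, South: 3>-1, East: 1>-2, West: 10>8.
P4 vs P2: North: 10>9, South: 3>2, East: 1>-1, West: 10>9.
P4 vs P3: North: 10>1, South: 3>2, East: 1>-2, West: 10>9.
P4 vs P5: North: 10>8, South: 3>0, East: 1>-2, West: 10>3.
P4 strictly beats every other strategy against every opponent action, so it is strictly dominant.

P4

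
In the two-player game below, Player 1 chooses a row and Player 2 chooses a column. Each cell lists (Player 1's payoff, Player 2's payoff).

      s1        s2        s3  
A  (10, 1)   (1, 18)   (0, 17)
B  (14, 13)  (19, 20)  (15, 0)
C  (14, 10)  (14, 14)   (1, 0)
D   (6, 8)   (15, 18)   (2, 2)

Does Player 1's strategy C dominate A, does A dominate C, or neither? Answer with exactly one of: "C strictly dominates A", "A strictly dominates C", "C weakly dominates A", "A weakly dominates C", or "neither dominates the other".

Compare C to A across each choice by Player 2: s1: 14>10, s2: 14>1, s3: 1>0.
C gives a strictly higher payoff against each choice by Player 2, so C strictly dominates A.

C strictly dominates A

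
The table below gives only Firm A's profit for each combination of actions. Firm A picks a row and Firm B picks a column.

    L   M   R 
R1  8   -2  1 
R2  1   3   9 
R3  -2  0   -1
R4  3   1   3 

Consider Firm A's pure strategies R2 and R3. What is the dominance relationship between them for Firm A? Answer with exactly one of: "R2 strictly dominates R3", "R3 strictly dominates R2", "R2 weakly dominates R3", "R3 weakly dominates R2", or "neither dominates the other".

Compare R2 to R3 across every action of Firm B: L: 1>-2, M: 3>0, R: 9>-1.
Every comparison favours R2, so R2 strictly dominates R3.

R2 strictly dominates R3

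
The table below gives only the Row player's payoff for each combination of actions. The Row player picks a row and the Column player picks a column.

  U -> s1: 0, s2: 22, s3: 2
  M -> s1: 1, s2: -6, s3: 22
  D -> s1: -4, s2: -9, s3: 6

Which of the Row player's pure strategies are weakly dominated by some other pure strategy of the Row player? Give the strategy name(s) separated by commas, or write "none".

Nothing dominates U: M at s2 (22>-6); D at s1 (0>-4).
M is not dominated — it holds its own against U at s1 (1>0); D at s1 (1>-4).
M weakly dominates D — s1: 1>-4, s2: -6>-9, s3: 22>6.

D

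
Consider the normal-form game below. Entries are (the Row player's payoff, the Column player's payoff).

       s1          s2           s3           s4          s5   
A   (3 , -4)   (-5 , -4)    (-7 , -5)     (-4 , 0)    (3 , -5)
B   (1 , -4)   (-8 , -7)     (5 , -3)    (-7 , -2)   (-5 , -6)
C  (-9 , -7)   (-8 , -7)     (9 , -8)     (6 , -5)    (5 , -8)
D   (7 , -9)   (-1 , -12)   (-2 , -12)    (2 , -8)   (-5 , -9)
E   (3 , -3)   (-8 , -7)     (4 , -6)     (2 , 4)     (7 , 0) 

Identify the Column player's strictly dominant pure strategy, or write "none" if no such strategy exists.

s4

s4 vs s1: A: 0>-4, B: -2>-4, C: -5>-7, D: -8>-9, E: 4>-3.
s4 vs s2: A: 0>-4, B: -2>-7, C: -5>-7, D: -8>-12, E: 4>-7.
s4 vs s3: A: 0>-5, B: -2>-3, C: -5>-8, D: -8>-12, E: 4>-6.
s4 vs s5: A: 0>-5, B: -2>-6, C: -5>-8, D: -8>-9, E: 4>0.
s4 strictly beats every other strategy against every opponent action, so it is strictly dominant.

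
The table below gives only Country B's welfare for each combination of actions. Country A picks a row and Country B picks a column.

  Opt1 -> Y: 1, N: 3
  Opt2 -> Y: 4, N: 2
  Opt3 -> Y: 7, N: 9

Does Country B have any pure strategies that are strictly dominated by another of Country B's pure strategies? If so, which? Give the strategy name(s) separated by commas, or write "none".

none

Y: no other strategy beats it everywhere (N at Opt2 (4>2)).
N: no other strategy beats it everywhere (Y at Opt1 (3>1)).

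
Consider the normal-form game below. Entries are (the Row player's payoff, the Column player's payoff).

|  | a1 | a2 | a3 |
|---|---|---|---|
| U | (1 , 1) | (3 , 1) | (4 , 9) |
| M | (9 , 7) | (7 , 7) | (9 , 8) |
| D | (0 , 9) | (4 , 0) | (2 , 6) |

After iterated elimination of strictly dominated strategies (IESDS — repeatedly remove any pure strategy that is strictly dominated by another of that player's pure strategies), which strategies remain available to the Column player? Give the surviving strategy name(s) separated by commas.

Row U is eliminated: M beats it against every remaining column (a1: 9>1, a2: 7>3, a3: 9>4).
The Row player's strategy D is strictly dominated by M (a1: 9>0, a2: 7>4, a3: 9>2) and is removed.
The Column player's strategy a1 is strictly dominated by a3 (M: 8>7) and is removed.
For the Column player, a3 strictly dominates a2 on the remaining rows (M: 8>7); eliminate a2.
Among the remaining strategies, none is strictly dominated by another pure strategy of the same player, so the elimination stops.
Surviving strategies — the Row player: {M}; the Column player: {a3}.

a3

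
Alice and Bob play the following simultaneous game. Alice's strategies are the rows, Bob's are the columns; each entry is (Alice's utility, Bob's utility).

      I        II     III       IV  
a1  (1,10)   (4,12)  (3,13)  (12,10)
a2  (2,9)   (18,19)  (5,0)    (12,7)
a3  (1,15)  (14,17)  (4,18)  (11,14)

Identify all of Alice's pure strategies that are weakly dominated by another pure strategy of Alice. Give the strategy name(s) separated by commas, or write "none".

a1, a3

a2 weakly dominates a1 — I: 2>1, II: 18>4, III: 5>3, IV: 12=12.
Nothing dominates a2: a1 at I (2>1); a3 at I (2>1).
a2 weakly dominates a3 — I: 2>1, II: 18>14, III: 5>4, IV: 12>11.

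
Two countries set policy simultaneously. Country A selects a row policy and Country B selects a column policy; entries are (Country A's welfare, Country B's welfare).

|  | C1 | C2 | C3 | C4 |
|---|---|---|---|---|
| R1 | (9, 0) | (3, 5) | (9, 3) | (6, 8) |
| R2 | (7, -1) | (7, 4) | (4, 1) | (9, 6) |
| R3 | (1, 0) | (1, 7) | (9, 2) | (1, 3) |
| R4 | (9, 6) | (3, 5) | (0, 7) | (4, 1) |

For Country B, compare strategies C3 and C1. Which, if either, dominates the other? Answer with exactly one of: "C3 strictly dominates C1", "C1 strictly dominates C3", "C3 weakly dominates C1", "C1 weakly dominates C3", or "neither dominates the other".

C3's payoffs vs C1's, by Country A's action — R1: 3>0, R2: 1>-1, R3: 2>0, R4: 7>6.
Every comparison favours C3, so C3 strictly dominates C1.

C3 strictly dominates C1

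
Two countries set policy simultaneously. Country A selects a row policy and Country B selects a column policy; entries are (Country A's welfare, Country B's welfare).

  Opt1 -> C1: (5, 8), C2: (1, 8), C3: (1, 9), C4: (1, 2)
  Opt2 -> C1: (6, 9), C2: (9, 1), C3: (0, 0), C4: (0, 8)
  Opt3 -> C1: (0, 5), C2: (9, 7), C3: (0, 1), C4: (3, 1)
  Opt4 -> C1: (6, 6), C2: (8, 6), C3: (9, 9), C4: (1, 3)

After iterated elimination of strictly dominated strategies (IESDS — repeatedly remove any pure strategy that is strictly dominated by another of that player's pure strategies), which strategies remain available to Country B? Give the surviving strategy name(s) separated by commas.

C1, C2, C3

For Country B, C1 strictly dominates C4 on the remaining rows (Opt1: 8>2, Opt2: 9>8, Opt3: 5>1, Opt4: 6>3); eliminate C4.
Country A's strategy Opt1 is strictly dominated by Opt4 (C1: 6>5, C2: 8>1, C3: 9>1) and is removed.
Among the remaining strategies, none is strictly dominated by another pure strategy of the same player, so the elimination stops.
Surviving strategies — Country A: {Opt2, Opt3, Opt4}; Country B: {C1, C2, C3}.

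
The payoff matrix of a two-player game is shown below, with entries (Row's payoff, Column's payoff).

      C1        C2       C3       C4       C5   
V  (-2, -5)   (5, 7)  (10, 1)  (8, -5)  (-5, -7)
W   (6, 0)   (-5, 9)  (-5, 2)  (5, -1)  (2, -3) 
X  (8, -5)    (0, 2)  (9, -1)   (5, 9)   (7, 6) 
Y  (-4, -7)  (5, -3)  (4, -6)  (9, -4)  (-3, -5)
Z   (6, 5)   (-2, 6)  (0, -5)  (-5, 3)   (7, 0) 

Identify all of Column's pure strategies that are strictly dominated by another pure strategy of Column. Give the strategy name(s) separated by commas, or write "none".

C1: dominated, since C2 does at least as well everywhere (V: 7>-5, W: 9>0, X: 2>-5, Y: -3>-7, Z: 6>5).
Nothing dominates C2: C1 at V (7>-5); C3 at V (7>1); C4 at V (7>-5); C5 at V (7>-7).
C2 strictly dominates C3 — V: 7>1, W: 9>2, X: 2>-1, Y: -3>-6, Z: 6>-5.
C4 is not dominated — it holds its own against C1 at V (-5=-5); C2 at X (9>2); C3 at X (9>-1); C5 at V (-5>-7).
C5 is strictly dominated by C4 (V: -5>-7, W: -1>-3, X: 9>6, Y: -4>-5, Z: 3>0).

C1, C3, C5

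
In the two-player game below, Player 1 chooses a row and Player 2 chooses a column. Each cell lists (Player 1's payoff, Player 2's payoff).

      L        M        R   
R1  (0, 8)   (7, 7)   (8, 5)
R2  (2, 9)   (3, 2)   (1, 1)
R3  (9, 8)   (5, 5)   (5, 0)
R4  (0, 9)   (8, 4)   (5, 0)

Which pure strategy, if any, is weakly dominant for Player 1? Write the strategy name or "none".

none

R1 fails to dominate R2 at L (0<2).
R2 fails to dominate R1 at M (3<7).
R3 fails to dominate R1 at M (5<7).
R4 fails to dominate R1 at R (5<8).
No single strategy dominates all the others.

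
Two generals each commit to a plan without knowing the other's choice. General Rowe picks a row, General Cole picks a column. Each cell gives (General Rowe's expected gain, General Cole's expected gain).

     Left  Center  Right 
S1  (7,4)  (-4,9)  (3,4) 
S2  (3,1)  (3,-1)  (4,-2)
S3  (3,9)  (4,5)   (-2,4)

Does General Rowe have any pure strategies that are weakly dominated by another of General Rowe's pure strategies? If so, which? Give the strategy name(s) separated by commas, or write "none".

none

S1 is not dominated — it holds its own against S2 at Left (7>3); S3 at Left (7>3).
S2: no other strategy beats it everywhere (S1 at Center (3>-4); S3 at Right (4>-2)).
S3: no other strategy beats it everywhere (S1 at Center (4>-4); S2 at Center (4>3)).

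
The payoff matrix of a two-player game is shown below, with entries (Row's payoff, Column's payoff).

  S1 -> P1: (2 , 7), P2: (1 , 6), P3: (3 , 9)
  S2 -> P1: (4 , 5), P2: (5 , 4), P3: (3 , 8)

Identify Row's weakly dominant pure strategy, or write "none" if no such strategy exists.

S2

S2 vs S1: P1: 4>2, P2: 5>1, P3: 3=3.
S2 is at least as good as every other strategy against every opponent action, so it is weakly dominant.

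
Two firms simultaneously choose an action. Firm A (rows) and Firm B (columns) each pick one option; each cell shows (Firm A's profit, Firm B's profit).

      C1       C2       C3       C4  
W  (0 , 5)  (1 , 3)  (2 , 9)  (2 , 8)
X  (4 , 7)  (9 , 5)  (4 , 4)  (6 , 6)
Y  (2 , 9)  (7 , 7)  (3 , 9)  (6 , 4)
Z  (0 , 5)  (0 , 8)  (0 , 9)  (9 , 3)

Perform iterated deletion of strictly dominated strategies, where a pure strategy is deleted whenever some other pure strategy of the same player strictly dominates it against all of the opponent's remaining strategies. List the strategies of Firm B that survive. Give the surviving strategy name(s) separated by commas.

Firm A's strategy W is strictly dominated by X (C1: 4>0, C2: 9>1, C3: 4>2, C4: 6>2) and is removed.
Column C4 is eliminated: C1 beats it against every remaining row (X: 7>6, Y: 9>4, Z: 5>3).
Firm A's strategy Y is strictly dominated by X (C1: 4>2, C2: 9>7, C3: 4>3) and is removed.
Firm A's strategy Z is strictly dominated by X (C1: 4>0, C2: 9>0, C3: 4>0) and is removed.
Firm B's strategy C2 is strictly dominated by C1 (X: 7>5) and is removed.
Column C3 is eliminated: C1 beats it against every remaining row (X: 7>4).
Among the remaining strategies, none is strictly dominated by another pure strategy of the same player, so the elimination stops.
Surviving strategies — Firm A: {X}; Firm B: {C1}.

C1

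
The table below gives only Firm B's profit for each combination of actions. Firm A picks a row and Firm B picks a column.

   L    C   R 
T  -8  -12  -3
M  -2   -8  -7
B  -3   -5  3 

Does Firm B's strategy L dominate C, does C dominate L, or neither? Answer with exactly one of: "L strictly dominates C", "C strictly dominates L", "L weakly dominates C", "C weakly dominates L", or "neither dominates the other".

L strictly dominates C

Compare L to C across each opponent action: T: -8>-12, M: -2>-8, B: -3>-5.
Every comparison favours L, so L strictly dominates C.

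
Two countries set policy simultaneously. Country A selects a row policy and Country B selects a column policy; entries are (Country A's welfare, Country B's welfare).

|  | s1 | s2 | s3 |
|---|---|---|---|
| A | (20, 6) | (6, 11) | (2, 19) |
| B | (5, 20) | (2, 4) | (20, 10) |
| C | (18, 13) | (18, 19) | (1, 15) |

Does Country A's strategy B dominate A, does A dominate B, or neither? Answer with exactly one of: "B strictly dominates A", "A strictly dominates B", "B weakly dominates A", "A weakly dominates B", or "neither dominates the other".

Compare B to A across each opponent action: s1: 5<20, s2: 2<6, s3: 20>2.
B does better at s3 but worse at s1, s2; neither strategy dominates the other.

neither dominates the other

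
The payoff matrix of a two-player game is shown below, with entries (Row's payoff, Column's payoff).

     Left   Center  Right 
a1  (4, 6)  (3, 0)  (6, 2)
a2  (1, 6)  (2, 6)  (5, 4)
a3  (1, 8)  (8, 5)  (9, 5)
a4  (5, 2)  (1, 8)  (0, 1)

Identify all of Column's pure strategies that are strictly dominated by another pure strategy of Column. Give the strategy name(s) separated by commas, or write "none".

Right

Nothing dominates Left: Center at a1 (6>0); Right at a1 (6>2).
Center is not dominated — it holds its own against Left at a2 (6=6); Right at a2 (6>4).
Left strictly dominates Right — a1: 6>2, a2: 6>4, a3: 8>5, a4: 2>1.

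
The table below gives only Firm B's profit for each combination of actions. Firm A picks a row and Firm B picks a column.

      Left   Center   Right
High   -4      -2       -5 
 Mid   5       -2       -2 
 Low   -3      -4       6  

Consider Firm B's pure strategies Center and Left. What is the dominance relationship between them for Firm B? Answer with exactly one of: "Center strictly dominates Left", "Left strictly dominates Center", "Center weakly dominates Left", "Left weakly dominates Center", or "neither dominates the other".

Center's payoffs vs Left's, by Firm A's action — High: -2>-4, Mid: -2<5, Low: -4<-3.
Center does better at High but worse at Mid, Low; neither strategy dominates the other.

neither dominates the other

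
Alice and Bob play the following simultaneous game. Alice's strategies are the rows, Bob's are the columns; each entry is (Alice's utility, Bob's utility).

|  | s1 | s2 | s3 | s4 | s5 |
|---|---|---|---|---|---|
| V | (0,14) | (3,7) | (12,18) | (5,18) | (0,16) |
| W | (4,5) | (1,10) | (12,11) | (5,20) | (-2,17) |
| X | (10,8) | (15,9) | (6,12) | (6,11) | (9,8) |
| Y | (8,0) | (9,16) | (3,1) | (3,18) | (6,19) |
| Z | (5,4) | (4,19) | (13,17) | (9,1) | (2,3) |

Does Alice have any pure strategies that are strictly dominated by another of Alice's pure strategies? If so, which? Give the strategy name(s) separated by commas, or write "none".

V, W, Y

V: dominated, since Z does at least as well everywhere (s1: 5>0, s2: 4>3, s3: 13>12, s4: 9>5, s5: 2>0).
W is strictly dominated by Z (s1: 5>4, s2: 4>1, s3: 13>12, s4: 9>5, s5: 2>-2).
X: no other strategy beats it everywhere (V at s1 (10>0); W at s1 (10>4); Y at s1 (10>8); Z at s1 (10>5)).
Y is strictly dominated by X (s1: 10>8, s2: 15>9, s3: 6>3, s4: 6>3, s5: 9>6).
Z: no other strategy beats it everywhere (V at s1 (5>0); W at s1 (5>4); X at s3 (13>6); Y at s3 (13>3)).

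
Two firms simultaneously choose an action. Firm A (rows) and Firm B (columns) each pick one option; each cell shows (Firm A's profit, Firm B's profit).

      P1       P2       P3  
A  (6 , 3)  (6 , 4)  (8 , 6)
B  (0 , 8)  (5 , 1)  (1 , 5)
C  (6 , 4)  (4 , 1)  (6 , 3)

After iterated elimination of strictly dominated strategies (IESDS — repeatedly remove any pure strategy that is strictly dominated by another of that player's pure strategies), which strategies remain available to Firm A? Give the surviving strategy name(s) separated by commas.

For Firm A, A strictly dominates B on the remaining columns (P1: 6>0, P2: 6>5, P3: 8>1); eliminate B.
Column P2 is eliminated: P3 beats it against every remaining row (A: 6>4, C: 3>1).
Among the remaining strategies, none is strictly dominated by another pure strategy of the same player, so the elimination stops.
Surviving strategies — Firm A: {A, C}; Firm B: {P1, P3}.

A, C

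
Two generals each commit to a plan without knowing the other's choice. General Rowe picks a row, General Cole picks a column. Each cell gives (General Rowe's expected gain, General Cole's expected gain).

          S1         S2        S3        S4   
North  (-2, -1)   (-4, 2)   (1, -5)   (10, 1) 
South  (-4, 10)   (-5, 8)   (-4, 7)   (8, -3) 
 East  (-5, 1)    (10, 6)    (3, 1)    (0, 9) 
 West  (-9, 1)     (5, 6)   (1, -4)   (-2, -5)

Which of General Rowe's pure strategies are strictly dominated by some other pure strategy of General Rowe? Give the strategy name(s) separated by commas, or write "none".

South, West

North: no other strategy beats it everywhere (South at S1 (-2>-4); East at S1 (-2>-5); West at S1 (-2>-9)).
South is strictly dominated by North (S1: -2>-4, S2: -4>-5, S3: 1>-4, S4: 10>8).
Nothing dominates East: North at S2 (10>-4); South at S2 (10>-5); West at S1 (-5>-9).
West: dominated, since East does at least as well everywhere (S1: -5>-9, S2: 10>5, S3: 3>1, S4: 0>-2).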